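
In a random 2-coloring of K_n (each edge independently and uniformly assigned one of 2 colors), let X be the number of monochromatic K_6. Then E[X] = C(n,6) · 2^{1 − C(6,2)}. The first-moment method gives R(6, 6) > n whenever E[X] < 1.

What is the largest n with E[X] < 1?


We need C(n, 6) · 2^{1 − 15} < 1, i.e. C(n, 6) < 2^{15 − 1} = 16384.
Check values of n near the boundary:
  n = 11: C(11, 6) = 462; 462 < 16384? YES
  n = 12: C(12, 6) = 924; 924 < 16384? YES
  n = 13: C(13, 6) = 1716; 1716 < 16384? YES
  n = 14: C(14, 6) = 3003; 3003 < 16384? YES
  n = 15: C(15, 6) = 5005; 5005 < 16384? YES
  n = 16: C(16, 6) = 8008; 8008 < 16384? YES
  n = 17: C(17, 6) = 12376; 12376 < 16384? YES
  n = 18: C(18, 6) = 18564; 18564 < 16384? NO
  n = 19: C(19, 6) = 27132; 27132 < 16384? NO
  n = 20: C(20, 6) = 38760; 38760 < 16384? NO
The largest n with C(n, 6) < 16384 is n = 17 (where E[X] = 1547/2048 ≈ 0.755). Hence R(6, 6) > 17, i.e. R(6, 6) ≥ 18.

Largest n = 17; hence R(6, 6) > 17.


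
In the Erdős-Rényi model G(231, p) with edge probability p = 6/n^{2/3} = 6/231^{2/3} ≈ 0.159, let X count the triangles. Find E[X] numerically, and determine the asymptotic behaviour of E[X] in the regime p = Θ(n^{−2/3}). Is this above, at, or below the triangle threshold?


Number of potential triangles: C(231, 3) = 2027795.
Each occurs with probability p³ ≈ (0.159)³ ≈ 4.04790e-03.
By linearity: E[X] = C(231, 3)·p³ ≈ 2027795 · 4.04790e-03 ≈ 8208.312.
Since α = 2/3 < 1, p = c/n^{2/3} ≫ 1/n is above the triangle threshold p ~ 1/n. Asymptotically E[X] ~ (c³/6)·n^{3(1−α)} = (6³/6)·n^{1} → ∞; triangles are abundant w.h.p.

E[X] ≈ 8208.312; in regime p = Θ(1/n^{2/3}) E[X] diverges (above the triangle threshold p ~ 1/n).


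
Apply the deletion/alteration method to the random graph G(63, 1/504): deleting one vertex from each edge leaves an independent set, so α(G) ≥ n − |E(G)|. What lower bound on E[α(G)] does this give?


E[|E(G)|] = C(63, 2)·p = 1953 · (1/504) = 31/8.
E[α(G)] ≥ n − E[|E(G)|] = 63 − 31/8 = 473/8.
Numerically: ≈ 59.1250.
(This is only a lower bound; the true E[α(G)] may be larger.)

E[α(G)] ≥ 473/8 ≈ 59.1250.


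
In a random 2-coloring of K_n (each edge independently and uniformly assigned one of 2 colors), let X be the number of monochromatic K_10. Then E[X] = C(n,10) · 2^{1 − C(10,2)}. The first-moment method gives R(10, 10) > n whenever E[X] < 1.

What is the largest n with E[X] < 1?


We need C(n, 10) · 2^{1 − 45} < 1, i.e. C(n, 10) < 2^{45 − 1} = 17592186044416.
Check values of n near the boundary:
  n = 98: C(98, 10) = 14005614014756; 14005614014756 < 17592186044416? YES
  n = 99: C(99, 10) = 15579278510796; 15579278510796 < 17592186044416? YES
  n = 100: C(100, 10) = 17310309456440; 17310309456440 < 17592186044416? YES
  n = 101: C(101, 10) = 19212541264840; 19212541264840 < 17592186044416? NO
  n = 102: C(102, 10) = 21300860967540; 21300860967540 < 17592186044416? NO
  n = 103: C(103, 10) = 23591276125340; 23591276125340 < 17592186044416? NO
The largest n with C(n, 10) < 17592186044416 is n = 100 (where E[X] = 2163788682055/2199023255552 ≈ 0.9839772). Hence R(10, 10) > 100, i.e. R(10, 10) ≥ 101.

Largest n = 100; hence R(10, 10) > 100.


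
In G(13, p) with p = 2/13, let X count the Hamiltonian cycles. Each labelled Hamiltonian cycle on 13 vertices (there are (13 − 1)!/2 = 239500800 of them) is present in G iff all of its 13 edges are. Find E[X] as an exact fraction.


K_13 has (13 − 1)!/2 = 239500800 labelled Hamiltonian cycles.
For each such Hamiltonian cycle H, let X_H = 1 if all 13 edges of H are present in G. Then P[X_H = 1] = p^{13} = (2/13)^{13} = 8192/302875106592253.
By linearity: E[X] = Σ_H E[X_H] = 239500800 · p^{13} = 239500800 · 8192/302875106592253 = 1961990553600/302875106592253.
Numerically: E[X] ≈ 0.0064779.

E[X] = 239500800 · (2/13)^{13} = 1961990553600/302875106592253 ≈ 0.0064779.


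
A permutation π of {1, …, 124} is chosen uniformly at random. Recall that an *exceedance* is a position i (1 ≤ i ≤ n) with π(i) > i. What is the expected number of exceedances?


Write X = Σ_{i=1}^{124} X_i, where X_i = 1_{π(i) > i}.
For each fixed i, π(i) is uniform over {1, …, 124} (marginal of a uniform permutation), so P[π(i) > i] = (n − i)/n. Summing: Σ_{i=1}^{124} (n − i)/n = (0 + 1 + … + 123)/124 = 124(124 − 1)/(2·124) = (124 − 1)/2.
Hence E[X] = Σ_{i=1}^{124} (124 − i)/124 = 123/2 ≈ 61.5000.

E[X] = 123/2 = 61.5000.


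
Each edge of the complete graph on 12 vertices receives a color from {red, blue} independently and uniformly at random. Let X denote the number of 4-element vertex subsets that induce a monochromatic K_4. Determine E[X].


Let X = Σ_S X_S over the C(12, 4) = 495 subsets S of size 4, where X_S = 1 if the K_4 on S is monochromatic.
For a fixed S, the K_4 on S has C(4, 2) = 6 edges. P[all 6 edges red] = (1/2)^6, and likewise for blue, so P[monochromatic] = 2·(1/2)^6 = 2^{1 − 6} = 1/32.
Summing: E[X] = C(12, 4) · 2^{1 − 6} = 495 · 1/32 = 495/32.
Numerically: E[X] ≈ 15.469.

E[X] = C(12,4)·2^(1−C(4,2)) = 495/32 ≈ 15.469.


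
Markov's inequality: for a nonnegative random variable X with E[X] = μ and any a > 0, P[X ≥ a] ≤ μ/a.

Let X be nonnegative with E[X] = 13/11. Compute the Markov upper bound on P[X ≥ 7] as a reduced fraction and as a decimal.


μ = E[X] = 13/11, a = 7.
Markov: P[X ≥ 7] ≤ μ/a = (13/11)/7 = 13/77.
Numerically: ≈ 0.16883.
(Since a = 7 > μ = 1.18182, the bound 13/77 is < 1 and informative.)

P[X ≥ 7] ≤ 13/77 ≈ 0.16883.


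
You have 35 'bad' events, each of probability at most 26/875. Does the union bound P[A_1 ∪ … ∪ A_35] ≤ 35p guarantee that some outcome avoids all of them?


Union bound: P[∪_{i=1}^{35} A_i] ≤ Σ_i P[A_i] ≤ 35·p = 35·(26/875) = 26/25.
Numerically: 26/25 ≈ 1.040.
Is 26/25 < 1? NO.
Since the bound 26/25 is ≥ 1, the union bound is uninformative here; it does NOT by itself certify existence.

35·p = 26/25 ≈ 1.040; existence NOT certified by the union bound.


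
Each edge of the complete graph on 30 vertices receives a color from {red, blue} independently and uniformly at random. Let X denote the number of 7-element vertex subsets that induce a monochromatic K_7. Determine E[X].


Let X = Σ_S X_S over the C(30, 7) = 2035800 subsets S of size 7, where X_S = 1 if the K_7 on S is monochromatic.
For a fixed S, the K_7 on S has C(7, 2) = 21 edges. P[all 21 edges red] = (1/2)^21, and likewise for blue, so P[monochromatic] = 2·(1/2)^21 = 2^{1 − 21} = 1/1048576.
Summing: E[X] = C(30, 7) · 2^{1 − 21} = 2035800 · 1/1048576 = 254475/131072.
Numerically: E[X] ≈ 1.9415.

E[X] = C(30,7)·2^(1−C(7,2)) = 254475/131072 ≈ 1.9415.


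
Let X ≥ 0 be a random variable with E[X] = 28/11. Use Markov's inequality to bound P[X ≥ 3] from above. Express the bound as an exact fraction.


μ = E[X] = 28/11, a = 3.
Markov: P[X ≥ 3] ≤ μ/a = (28/11)/3 = 28/33.
Numerically: ≈ 0.84848.
(Since a = 3 > μ = 2.54545, the bound 28/33 is < 1 and informative.)

P[X ≥ 3] ≤ 28/33 ≈ 0.84848.


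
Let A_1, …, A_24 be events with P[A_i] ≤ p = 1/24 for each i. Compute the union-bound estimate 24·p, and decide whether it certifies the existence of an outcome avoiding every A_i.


Union bound: P[∪_{i=1}^{24} A_i] ≤ Σ_i P[A_i] ≤ 24·p = 24·(1/24) = 1.
Numerically: 1 ≈ 1.0000.
Is 1 < 1? NO.
Since the bound 1 is ≥ 1, the union bound is uninformative here; it does NOT by itself certify existence.

24·p = 1 ≈ 1.0000; existence NOT certified by the union bound.


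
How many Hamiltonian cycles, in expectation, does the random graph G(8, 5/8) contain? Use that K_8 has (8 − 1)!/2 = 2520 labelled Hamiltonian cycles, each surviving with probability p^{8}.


K_8 has (8 − 1)!/2 = 2520 labelled Hamiltonian cycles.
For each such Hamiltonian cycle H, let X_H = 1 if all 8 edges of H are present in G. Then P[X_H = 1] = p^{8} = (5/8)^{8} = 390625/16777216.
By linearity: E[X] = Σ_H E[X_H] = 2520 · p^{8} = 2520 · 390625/16777216 = 123046875/2097152.
Numerically: E[X] ≈ 58.673.

E[X] = 2520 · (5/8)^{8} = 123046875/2097152 ≈ 58.673.


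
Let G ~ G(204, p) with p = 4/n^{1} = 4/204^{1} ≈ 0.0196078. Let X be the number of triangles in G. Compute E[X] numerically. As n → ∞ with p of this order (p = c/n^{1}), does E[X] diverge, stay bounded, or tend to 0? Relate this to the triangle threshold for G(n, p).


Number of potential triangles: C(204, 3) = 1394204.
Each occurs with probability p³ ≈ (0.0196078)³ ≈ 7.53857868e-06.
By linearity: E[X] = C(204, 3)·p³ ≈ 1394204 · 7.53857868e-06 ≈ 10.510317.
Here α = 1, so p = 4/n is exactly at the triangle threshold p ~ 1/n. Asymptotically E[X] → c³/6 = 4³/6 = 32/3 ≈ 10.666667, a bounded constant. In this regime the triangle count is asymptotically Poisson(c³/6).

E[X] ≈ 10.510317; in regime p = Θ(1/n^{1}) E[X] stays bounded (at the triangle threshold p ~ 1/n).


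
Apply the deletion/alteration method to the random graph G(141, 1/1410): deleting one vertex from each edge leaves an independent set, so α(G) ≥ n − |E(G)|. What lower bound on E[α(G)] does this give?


E[|E(G)|] = C(141, 2)·p = 9870 · (1/1410) = 7.
E[α(G)] ≥ n − E[|E(G)|] = 141 − 7 = 134.
Numerically: ≈ 134.000.
(This is only a lower bound; the true E[α(G)] may be larger.)

E[α(G)] ≥ 134 ≈ 134.000.


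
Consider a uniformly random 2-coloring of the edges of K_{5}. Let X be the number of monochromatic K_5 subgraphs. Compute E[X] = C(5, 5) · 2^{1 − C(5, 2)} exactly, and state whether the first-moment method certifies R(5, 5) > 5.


E[X] = C(5, 5) · 2^{1 − 10} = 1 · 2^{−9} = 1/512.
As a reduced fraction: E[X] = 1/512 ≈ 0.0019531.
Is E[X] < 1? YES.
Since E[X] < 1, there exists a 2-coloring of K_{5} with no monochromatic K_5; hence R(5, 5) > 5.

E[X] = 1/512 ≈ 0.0019531; E[X] < 1, so R(5, 5) > 5.


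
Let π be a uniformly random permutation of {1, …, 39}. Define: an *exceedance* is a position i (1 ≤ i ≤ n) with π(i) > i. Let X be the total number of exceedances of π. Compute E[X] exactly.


Write X = Σ_{i=1}^{39} X_i, where X_i = 1_{π(i) > i}.
For each fixed i, π(i) is uniform over {1, …, 39} (marginal of a uniform permutation), so P[π(i) > i] = (n − i)/n. Summing: Σ_{i=1}^{39} (n − i)/n = (0 + 1 + … + 38)/39 = 39(39 − 1)/(2·39) = (39 − 1)/2.
Hence E[X] = Σ_{i=1}^{39} (39 − i)/39 = 19 ≈ 19.00000.

E[X] = 19 = 19.00000.


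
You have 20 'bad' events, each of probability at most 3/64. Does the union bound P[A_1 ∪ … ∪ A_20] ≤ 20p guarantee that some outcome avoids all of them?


Union bound: P[∪_{i=1}^{20} A_i] ≤ Σ_i P[A_i] ≤ 20·p = 20·(3/64) = 15/16.
Numerically: 15/16 ≈ 0.93750.
Is 15/16 < 1? YES.
Since P[∪ A_i] ≤ 15/16 < 1, the complement has P[∩ A_i^c] ≥ 1 − 15/16 = 1/16 > 0, so some outcome avoids every A_i.

20·p = 15/16 ≈ 0.93750; existence CERTIFIED by the union bound.


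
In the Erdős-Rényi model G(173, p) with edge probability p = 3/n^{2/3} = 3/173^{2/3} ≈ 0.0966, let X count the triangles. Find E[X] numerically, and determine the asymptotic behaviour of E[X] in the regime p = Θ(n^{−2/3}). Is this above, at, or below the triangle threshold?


Number of potential triangles: C(173, 3) = 848046.
Each occurs with probability p³ ≈ (0.0966)³ ≈ 9.02135e-04.
By linearity: E[X] = C(173, 3)·p³ ≈ 848046 · 9.02135e-04 ≈ 765.052.
Since α = 2/3 < 1, p = c/n^{2/3} ≫ 1/n is above the triangle threshold p ~ 1/n. Asymptotically E[X] ~ (c³/6)·n^{3(1−α)} = (3³/6)·n^{1} → ∞; triangles are abundant w.h.p.

E[X] ≈ 765.052; in regime p = Θ(1/n^{2/3}) E[X] diverges (above the triangle threshold p ~ 1/n).


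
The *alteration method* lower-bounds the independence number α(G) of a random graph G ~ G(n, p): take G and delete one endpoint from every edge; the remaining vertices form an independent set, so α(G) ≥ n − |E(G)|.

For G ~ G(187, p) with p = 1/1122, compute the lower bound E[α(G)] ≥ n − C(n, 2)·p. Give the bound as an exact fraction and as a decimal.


E[|E(G)|] = C(187, 2)·p = 17391 · (1/1122) = 31/2.
E[α(G)] ≥ n − E[|E(G)|] = 187 − 31/2 = 343/2.
Numerically: ≈ 171.50000.
(This is only a lower bound; the true E[α(G)] may be larger.)

E[α(G)] ≥ 343/2 ≈ 171.50000.


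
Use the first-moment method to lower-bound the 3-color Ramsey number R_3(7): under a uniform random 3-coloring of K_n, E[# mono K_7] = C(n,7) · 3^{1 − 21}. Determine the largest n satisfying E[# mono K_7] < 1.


We need C(n, 7) · 3^{1 − 21} < 1, i.e. C(n, 7) < 3^{21 − 1} = 3486784401.
Check values of n near the boundary:
  n = 78: C(78, 7) = 2641902120; 2641902120 < 3486784401? YES
  n = 79: C(79, 7) = 2898753715; 2898753715 < 3486784401? YES
  n = 80: C(80, 7) = 3176716400; 3176716400 < 3486784401? YES
  n = 81: C(81, 7) = 3477216600; 3477216600 < 3486784401? YES
  n = 82: C(82, 7) = 3801756816; 3801756816 < 3486784401? NO
  n = 83: C(83, 7) = 4151918628; 4151918628 < 3486784401? NO
  n = 84: C(84, 7) = 4529365776; 4529365776 < 3486784401? NO
The largest n with C(n, 7) < 3486784401 is n = 81 (where E[X] = 42928600/43046721 ≈ 0.9972560). Hence R_3(7) > 81, i.e. R_3(7) ≥ 82.

Largest n = 81; hence R_3(7) > 81.


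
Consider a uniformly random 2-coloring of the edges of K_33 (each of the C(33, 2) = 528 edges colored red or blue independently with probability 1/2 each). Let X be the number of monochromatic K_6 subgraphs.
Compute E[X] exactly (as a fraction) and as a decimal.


Let X = Σ_S X_S over the C(33, 6) = 1107568 subsets S of size 6, where X_S = 1 if the K_6 on S is monochromatic.
For a fixed S, the K_6 on S has C(6, 2) = 15 edges. P[all 15 edges red] = (1/2)^15, and likewise for blue, so P[monochromatic] = 2·(1/2)^15 = 2^{1 − 15} = 1/16384.
Summing: E[X] = C(33, 6) · 2^{1 − 15} = 1107568 · 1/16384 = 69223/1024.
Numerically: E[X] ≈ 67.60059.

E[X] = C(33,6)·2^(1−C(6,2)) = 69223/1024 ≈ 67.60059.


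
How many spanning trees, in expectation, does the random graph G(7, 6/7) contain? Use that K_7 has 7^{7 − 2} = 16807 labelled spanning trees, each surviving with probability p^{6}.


K_7 has 7^{7 − 2} = 16807 labelled spanning trees.
For each such spanning tree H, let X_H = 1 if all 6 edges of H are present in G. Then P[X_H = 1] = p^{6} = (6/7)^{6} = 46656/117649.
Summing the indicators: E[X] = Σ_H E[X_H] = 16807 · p^{6} = 16807 · 46656/117649 = 46656/7.
Numerically: E[X] ≈ 6.67e+03.

E[X] = 16807 · (6/7)^{6} = 46656/7 ≈ 6.67e+03.


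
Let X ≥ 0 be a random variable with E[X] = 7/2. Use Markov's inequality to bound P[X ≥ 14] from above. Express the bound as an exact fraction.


μ = E[X] = 7/2, a = 14.
Markov: P[X ≥ 14] ≤ μ/a = (7/2)/14 = 1/4.
Numerically: ≈ 0.25000.
(Since a = 14 > μ = 3.50000, the bound 1/4 is < 1 and informative.)

P[X ≥ 14] ≤ 1/4 ≈ 0.25000.


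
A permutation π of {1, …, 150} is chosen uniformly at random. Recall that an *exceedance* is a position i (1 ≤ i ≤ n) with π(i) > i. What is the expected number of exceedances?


Write X = Σ_{i=1}^{150} X_i, where X_i = 1_{π(i) > i}.
For each fixed i, π(i) is uniform over {1, …, 150} (marginal of a uniform permutation), so P[π(i) > i] = (n − i)/n. Summing: Σ_{i=1}^{150} (n − i)/n = (0 + 1 + … + 149)/150 = 150(150 − 1)/(2·150) = (150 − 1)/2.
Hence E[X] = Σ_{i=1}^{150} (150 − i)/150 = 149/2 ≈ 74.50000.

E[X] = 149/2 = 74.50000.


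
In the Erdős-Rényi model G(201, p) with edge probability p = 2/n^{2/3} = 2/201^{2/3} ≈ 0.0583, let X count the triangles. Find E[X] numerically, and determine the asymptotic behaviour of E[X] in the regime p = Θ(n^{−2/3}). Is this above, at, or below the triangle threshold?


Number of potential triangles: C(201, 3) = 1333300.
Each occurs with probability p³ ≈ (0.0583)³ ≈ 1.98015e-04.
By linearity: E[X] = C(201, 3)·p³ ≈ 1333300 · 1.98015e-04 ≈ 264.013.
Since α = 2/3 < 1, p = c/n^{2/3} ≫ 1/n is above the triangle threshold p ~ 1/n. Asymptotically E[X] ~ (c³/6)·n^{3(1−α)} = (2³/6)·n^{1} → ∞; triangles are abundant w.h.p.

E[X] ≈ 264.013; in regime p = Θ(1/n^{2/3}) E[X] diverges (above the triangle threshold p ~ 1/n).


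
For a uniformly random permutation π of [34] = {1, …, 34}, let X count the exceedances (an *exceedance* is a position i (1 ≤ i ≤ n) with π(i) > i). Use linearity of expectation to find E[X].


Write X = Σ_{i=1}^{34} X_i, where X_i = 1_{π(i) > i}.
For each fixed i, π(i) is uniform over {1, …, 34} (marginal of a uniform permutation), so P[π(i) > i] = (n − i)/n. Summing: Σ_{i=1}^{34} (n − i)/n = (0 + 1 + … + 33)/34 = 34(34 − 1)/(2·34) = (34 − 1)/2.
Hence E[X] = Σ_{i=1}^{34} (34 − i)/34 = 33/2 ≈ 16.500.

E[X] = 33/2 = 16.500.


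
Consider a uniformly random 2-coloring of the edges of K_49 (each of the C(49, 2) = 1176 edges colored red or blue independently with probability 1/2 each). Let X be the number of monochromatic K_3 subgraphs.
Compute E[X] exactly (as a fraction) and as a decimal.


Let X = Σ_S X_S over the C(49, 3) = 18424 subsets S of size 3, where X_S = 1 if the K_3 on S is monochromatic.
For a fixed S, the K_3 on S has C(3, 2) = 3 edges. P[all 3 edges red] = (1/2)^3, and likewise for blue, so P[monochromatic] = 2·(1/2)^3 = 2^{1 − 3} = 1/4.
By linearity of expectation: E[X] = C(49, 3) · 2^{1 − 3} = 18424 · 1/4 = 4606.
Numerically: E[X] ≈ 4606.000000.

E[X] = C(49,3)·2^(1−C(3,2)) = 4606 ≈ 4606.000000.


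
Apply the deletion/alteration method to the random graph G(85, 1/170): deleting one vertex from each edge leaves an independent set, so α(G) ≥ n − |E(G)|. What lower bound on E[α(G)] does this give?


E[|E(G)|] = C(85, 2)·p = 3570 · (1/170) = 21.
E[α(G)] ≥ n − E[|E(G)|] = 85 − 21 = 64.
Numerically: ≈ 64.000.
(This is only a lower bound; the true E[α(G)] may be larger.)

E[α(G)] ≥ 64 ≈ 64.000.


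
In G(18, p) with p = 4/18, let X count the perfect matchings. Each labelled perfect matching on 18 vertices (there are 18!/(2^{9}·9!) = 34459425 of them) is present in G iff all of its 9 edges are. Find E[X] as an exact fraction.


K_18 has 18!/(2^{9}·9!) = 34459425 labelled perfect matchings.
For each such perfect matching H, let X_H = 1 if all 9 edges of H are present in G. Then P[X_H = 1] = p^{9} = (2/9)^{9} = 512/387420489.
Summing the indicators: E[X] = Σ_H E[X_H] = 34459425 · p^{9} = 34459425 · 512/387420489 = 217817600/4782969.
Numerically: E[X] ≈ 45.54.

E[X] = 34459425 · (2/9)^{9} = 217817600/4782969 ≈ 45.54.


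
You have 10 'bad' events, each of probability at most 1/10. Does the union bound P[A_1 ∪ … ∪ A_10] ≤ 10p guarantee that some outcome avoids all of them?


Union bound: P[∪_{i=1}^{10} A_i] ≤ Σ_i P[A_i] ≤ 10·p = 10·(1/10) = 1.
Numerically: 1 ≈ 1.000000.
Is 1 < 1? NO.
Since the bound 1 is ≥ 1, the union bound is uninformative here; it does NOT by itself certify existence.

10·p = 1 ≈ 1.000000; existence NOT certified by the union bound.


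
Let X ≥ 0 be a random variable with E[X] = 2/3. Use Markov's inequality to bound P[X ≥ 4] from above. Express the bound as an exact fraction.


μ = E[X] = 2/3, a = 4.
Markov: P[X ≥ 4] ≤ μ/a = (2/3)/4 = 1/6.
Numerically: ≈ 0.166667.
(Since a = 4 > μ = 0.666667, the bound 1/6 is < 1 and informative.)

P[X ≥ 4] ≤ 1/6 ≈ 0.166667.


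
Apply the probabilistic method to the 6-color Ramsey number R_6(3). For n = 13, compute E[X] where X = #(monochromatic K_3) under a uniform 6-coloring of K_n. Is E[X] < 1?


E[X] = C(13, 3) · 6^{1 − 3} = 286 · 6^{−2} = 286/36.
As a reduced fraction: E[X] = 143/18 ≈ 7.9444.
Is E[X] < 1? NO.
Since E[X] ≥ 1, the first-moment bound is inconclusive at n = 13; it does NOT by itself certify R_6(3) > 13.

E[X] = 143/18 ≈ 7.9444; E[X] ≥ 1; first-moment method inconclusive here.


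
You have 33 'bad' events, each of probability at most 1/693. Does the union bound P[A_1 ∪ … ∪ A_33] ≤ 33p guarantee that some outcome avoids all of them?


Union bound: P[∪_{i=1}^{33} A_i] ≤ Σ_i P[A_i] ≤ 33·p = 33·(1/693) = 1/21.
Numerically: 1/21 ≈ 0.047619.
Is 1/21 < 1? YES.
Since P[∪ A_i] ≤ 1/21 < 1, the complement has P[∩ A_i^c] ≥ 1 − 1/21 = 20/21 > 0, so some outcome avoids every A_i.

33·p = 1/21 ≈ 0.047619; existence CERTIFIED by the union bound.


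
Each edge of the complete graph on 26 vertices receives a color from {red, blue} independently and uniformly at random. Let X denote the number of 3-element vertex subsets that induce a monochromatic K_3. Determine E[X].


Let X = Σ_S X_S over the C(26, 3) = 2600 subsets S of size 3, where X_S = 1 if the K_3 on S is monochromatic.
For a fixed S, the K_3 on S has C(3, 2) = 3 edges. P[all 3 edges red] = (1/2)^3, and likewise for blue, so P[monochromatic] = 2·(1/2)^3 = 2^{1 − 3} = 1/4.
Summing: E[X] = C(26, 3) · 2^{1 − 3} = 2600 · 1/4 = 650.
Numerically: E[X] ≈ 650.00000.

E[X] = C(26,3)·2^(1−C(3,2)) = 650 ≈ 650.00000.


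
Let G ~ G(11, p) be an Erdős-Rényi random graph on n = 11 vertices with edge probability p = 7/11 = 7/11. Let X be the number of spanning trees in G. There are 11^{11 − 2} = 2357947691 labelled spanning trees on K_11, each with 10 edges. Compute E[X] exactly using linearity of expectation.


K_11 has 11^{11 − 2} = 2357947691 labelled spanning trees.
For each such spanning tree H, let X_H = 1 if all 10 edges of H are present in G. Then P[X_H = 1] = p^{10} = (7/11)^{10} = 282475249/25937424601.
Summing the indicators: E[X] = Σ_H E[X_H] = 2357947691 · p^{10} = 2357947691 · 282475249/25937424601 = 282475249/11.
Numerically: E[X] ≈ 2.56796e+07.

E[X] = 2357947691 · (7/11)^{10} = 282475249/11 ≈ 2.56796e+07.


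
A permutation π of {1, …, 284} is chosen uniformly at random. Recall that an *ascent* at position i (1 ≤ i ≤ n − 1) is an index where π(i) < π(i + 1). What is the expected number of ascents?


Write X = Σ X_I over i = 1, …, 283, with X_I the indicator of one ascent.
There are 283 indicators.
For each fixed i, the pair (π(i), π(i+1)) is a uniformly random ordered pair of distinct values from {1, …, 284}; by symmetry P[π(i) < π(i+1)] = 1/2.
By linearity: E[X] = 283 · (1/2) = (284 − 1) · (1/2) = 283/2 ≈ 141.5000.

E[X] = 283/2 = 141.5000.


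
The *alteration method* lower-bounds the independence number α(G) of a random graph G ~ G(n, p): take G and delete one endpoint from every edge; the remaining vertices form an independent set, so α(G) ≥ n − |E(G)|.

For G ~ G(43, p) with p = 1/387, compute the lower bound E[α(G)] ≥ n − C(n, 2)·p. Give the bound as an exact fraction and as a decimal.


E[|E(G)|] = C(43, 2)·p = 903 · (1/387) = 7/3.
E[α(G)] ≥ n − E[|E(G)|] = 43 − 7/3 = 122/3.
Numerically: ≈ 40.666667.
(This is only a lower bound; the true E[α(G)] may be larger.)

E[α(G)] ≥ 122/3 ≈ 40.666667.


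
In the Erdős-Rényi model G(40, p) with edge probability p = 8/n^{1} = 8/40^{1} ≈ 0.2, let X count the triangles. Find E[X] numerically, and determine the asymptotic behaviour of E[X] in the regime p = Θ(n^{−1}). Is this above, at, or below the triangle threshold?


Number of potential triangles: C(40, 3) = 9880.
Each occurs with probability p³ ≈ (0.2)³ ≈ 8.00000e-03.
By linearity: E[X] = C(40, 3)·p³ ≈ 9880 · 8.00000e-03 ≈ 79.040.
Here α = 1, so p = 8/n is exactly at the triangle threshold p ~ 1/n. Asymptotically E[X] → c³/6 = 8³/6 = 256/3 ≈ 85.333, a bounded constant. In this regime the triangle count is asymptotically Poisson(c³/6).

E[X] ≈ 79.040; in regime p = Θ(1/n^{1}) E[X] stays bounded (at the triangle threshold p ~ 1/n).


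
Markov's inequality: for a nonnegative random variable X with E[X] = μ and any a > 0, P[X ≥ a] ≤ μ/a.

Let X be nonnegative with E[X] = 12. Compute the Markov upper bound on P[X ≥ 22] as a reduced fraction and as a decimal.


μ = E[X] = 12, a = 22.
Markov: P[X ≥ 22] ≤ μ/a = (12)/22 = 6/11.
Numerically: ≈ 0.545455.
(Since a = 22 > μ = 12.000000, the bound 6/11 is < 1 and informative.)

P[X ≥ 22] ≤ 6/11 ≈ 0.545455.


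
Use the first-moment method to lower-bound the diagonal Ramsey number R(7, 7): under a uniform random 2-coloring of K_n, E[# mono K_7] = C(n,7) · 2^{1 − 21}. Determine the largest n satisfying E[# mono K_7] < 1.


We need C(n, 7) · 2^{1 − 21} < 1, i.e. C(n, 7) < 2^{21 − 1} = 1048576.
Check values of n near the boundary:
  n = 22: C(22, 7) = 170544; 170544 < 1048576? YES
  n = 23: C(23, 7) = 245157; 245157 < 1048576? YES
  n = 24: C(24, 7) = 346104; 346104 < 1048576? YES
  n = 25: C(25, 7) = 480700; 480700 < 1048576? YES
  n = 26: C(26, 7) = 657800; 657800 < 1048576? YES
  n = 27: C(27, 7) = 888030; 888030 < 1048576? YES
  n = 28: C(28, 7) = 1184040; 1184040 < 1048576? NO
The largest n with C(n, 7) < 1048576 is n = 27 (where E[X] = 444015/524288 ≈ 0.84689). Hence R(7, 7) > 27, i.e. R(7, 7) ≥ 28.

Largest n = 27; hence R(7, 7) > 27.


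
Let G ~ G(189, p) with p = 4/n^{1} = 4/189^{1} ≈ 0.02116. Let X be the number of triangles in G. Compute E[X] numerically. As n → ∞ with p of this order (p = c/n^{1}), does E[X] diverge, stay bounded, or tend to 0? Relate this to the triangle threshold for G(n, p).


Number of potential triangles: C(189, 3) = 1107414.
Each occurs with probability p³ ≈ (0.02116)³ ≈ 9.479699e-06.
By linearity: E[X] = C(189, 3)·p³ ≈ 1107414 · 9.479699e-06 ≈ 10.4980.
Here α = 1, so p = 4/n is exactly at the triangle threshold p ~ 1/n. Asymptotically E[X] → c³/6 = 4³/6 = 32/3 ≈ 10.6667, a bounded constant. In this regime the triangle count is asymptotically Poisson(c³/6).

E[X] ≈ 10.4980; in regime p = Θ(1/n^{1}) E[X] stays bounded (at the triangle threshold p ~ 1/n).


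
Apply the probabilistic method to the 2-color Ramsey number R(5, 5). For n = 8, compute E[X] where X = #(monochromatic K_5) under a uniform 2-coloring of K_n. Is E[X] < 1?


E[X] = C(8, 5) · 2^{1 − 10} = 56 · 2^{−9} = 56/512.
As a reduced fraction: E[X] = 7/64 ≈ 0.109375.
Is E[X] < 1? YES.
Since E[X] < 1, there exists a 2-coloring of K_{8} with no monochromatic K_5; hence R(5, 5) > 8.

E[X] = 7/64 ≈ 0.109375; E[X] < 1, so R(5, 5) > 8.


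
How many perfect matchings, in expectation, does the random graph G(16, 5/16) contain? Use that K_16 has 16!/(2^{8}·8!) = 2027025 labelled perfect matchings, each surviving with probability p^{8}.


K_16 has 16!/(2^{8}·8!) = 2027025 labelled perfect matchings.
For each such perfect matching H, let X_H = 1 if all 8 edges of H are present in G. Then P[X_H = 1] = p^{8} = (5/16)^{8} = 390625/4294967296.
By linearity: E[X] = Σ_H E[X_H] = 2027025 · p^{8} = 2027025 · 390625/4294967296 = 791806640625/4294967296.
Numerically: E[X] ≈ 184.357.

E[X] = 2027025 · (5/16)^{8} = 791806640625/4294967296 ≈ 184.357.


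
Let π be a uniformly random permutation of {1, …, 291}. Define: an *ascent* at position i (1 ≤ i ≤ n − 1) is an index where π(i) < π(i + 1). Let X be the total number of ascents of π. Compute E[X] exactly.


Write X = Σ X_I over i = 1, …, 290, with X_I the indicator of one ascent.
There are 290 indicators.
For each fixed i, the pair (π(i), π(i+1)) is a uniformly random ordered pair of distinct values from {1, …, 291}; by symmetry P[π(i) < π(i+1)] = 1/2.
By linearity: E[X] = 290 · (1/2) = (291 − 1) · (1/2) = 145 ≈ 145.000000.

E[X] = 145 = 145.000000.


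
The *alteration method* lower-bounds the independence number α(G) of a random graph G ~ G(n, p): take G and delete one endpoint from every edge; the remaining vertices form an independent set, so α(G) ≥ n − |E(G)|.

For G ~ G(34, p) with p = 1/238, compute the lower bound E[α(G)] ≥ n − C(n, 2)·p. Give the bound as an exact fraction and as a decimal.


E[|E(G)|] = C(34, 2)·p = 561 · (1/238) = 33/14.
E[α(G)] ≥ n − E[|E(G)|] = 34 − 33/14 = 443/14.
Numerically: ≈ 31.643.
(This is only a lower bound; the true E[α(G)] may be larger.)

E[α(G)] ≥ 443/14 ≈ 31.643.


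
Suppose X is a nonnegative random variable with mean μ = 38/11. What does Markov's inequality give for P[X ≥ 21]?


μ = E[X] = 38/11, a = 21.
Markov: P[X ≥ 21] ≤ μ/a = (38/11)/21 = 38/231.
Numerically: ≈ 0.1645.
(Since a = 21 > μ = 3.4545, the bound 38/231 is < 1 and informative.)

P[X ≥ 21] ≤ 38/231 ≈ 0.1645.


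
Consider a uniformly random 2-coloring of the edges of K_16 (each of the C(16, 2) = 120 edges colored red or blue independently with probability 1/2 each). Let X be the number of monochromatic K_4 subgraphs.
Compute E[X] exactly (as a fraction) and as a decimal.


Let X = Σ_S X_S over the C(16, 4) = 1820 subsets S of size 4, where X_S = 1 if the K_4 on S is monochromatic.
For a fixed S, the K_4 on S has C(4, 2) = 6 edges. P[all 6 edges red] = (1/2)^6, and likewise for blue, so P[monochromatic] = 2·(1/2)^6 = 2^{1 − 6} = 1/32.
Summing: E[X] = C(16, 4) · 2^{1 − 6} = 1820 · 1/32 = 455/8.
Numerically: E[X] ≈ 56.875.

E[X] = C(16,4)·2^(1−C(4,2)) = 455/8 ≈ 56.875.


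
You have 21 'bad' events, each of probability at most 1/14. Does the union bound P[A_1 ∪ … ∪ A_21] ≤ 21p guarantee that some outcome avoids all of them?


Union bound: P[∪_{i=1}^{21} A_i] ≤ Σ_i P[A_i] ≤ 21·p = 21·(1/14) = 3/2.
Numerically: 3/2 ≈ 1.500.
Is 3/2 < 1? NO.
Since the bound 3/2 is ≥ 1, the union bound is uninformative here; it does NOT by itself certify existence.

21·p = 3/2 ≈ 1.500; existence NOT certified by the union bound.


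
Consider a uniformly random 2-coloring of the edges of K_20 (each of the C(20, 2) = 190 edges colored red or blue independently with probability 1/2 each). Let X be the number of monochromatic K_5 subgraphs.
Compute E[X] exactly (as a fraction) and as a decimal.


Let X = Σ_S X_S over the C(20, 5) = 15504 subsets S of size 5, where X_S = 1 if the K_5 on S is monochromatic.
For a fixed S, the K_5 on S has C(5, 2) = 10 edges. P[all 10 edges red] = (1/2)^10, and likewise for blue, so P[monochromatic] = 2·(1/2)^10 = 2^{1 − 10} = 1/512.
Summing: E[X] = C(20, 5) · 2^{1 − 10} = 15504 · 1/512 = 969/32.
Numerically: E[X] ≈ 30.281.

E[X] = C(20,5)·2^(1−C(5,2)) = 969/32 ≈ 30.281.


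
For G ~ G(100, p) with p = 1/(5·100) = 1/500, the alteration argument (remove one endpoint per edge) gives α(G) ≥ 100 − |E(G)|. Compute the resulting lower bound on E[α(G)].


E[|E(G)|] = C(100, 2)·p = 4950 · (1/500) = 99/10.
E[α(G)] ≥ n − E[|E(G)|] = 100 − 99/10 = 901/10.
Numerically: ≈ 90.1000.
(This is only a lower bound; the true E[α(G)] may be larger.)

E[α(G)] ≥ 901/10 ≈ 90.1000.


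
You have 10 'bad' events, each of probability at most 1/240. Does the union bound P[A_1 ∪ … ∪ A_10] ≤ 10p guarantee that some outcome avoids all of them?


Union bound: P[∪_{i=1}^{10} A_i] ≤ Σ_i P[A_i] ≤ 10·p = 10·(1/240) = 1/24.
Numerically: 1/24 ≈ 0.042.
Is 1/24 < 1? YES.
Since P[∪ A_i] ≤ 1/24 < 1, the complement has P[∩ A_i^c] ≥ 1 − 1/24 = 23/24 > 0, so some outcome avoids every A_i.

10·p = 1/24 ≈ 0.042; existence CERTIFIED by the union bound.


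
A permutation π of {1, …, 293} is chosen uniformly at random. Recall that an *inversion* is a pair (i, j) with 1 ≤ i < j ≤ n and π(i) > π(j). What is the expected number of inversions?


Write X = Σ X_I over the C(293, 2) = 42778 pairs i < j, with X_I the indicator of one inversion.
There are 42778 indicators.
For each fixed pair i < j, the values π(i) and π(j) are two distinct elements of {1, …, 293} in uniformly random order; by symmetry P[π(i) > π(j)] = 1/2.
By linearity: E[X] = 42778 · (1/2) = C(293, 2) · (1/2) = 42778/2 = 21389 ≈ 21389.00000.

E[X] = 21389 = 21389.00000.


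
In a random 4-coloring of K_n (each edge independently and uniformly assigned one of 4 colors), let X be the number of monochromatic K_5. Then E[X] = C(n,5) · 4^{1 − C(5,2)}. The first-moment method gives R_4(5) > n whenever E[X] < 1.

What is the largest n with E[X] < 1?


We need C(n, 5) · 4^{1 − 10} < 1, i.e. C(n, 5) < 4^{10 − 1} = 262144.
Check values of n near the boundary:
  n = 30: C(30, 5) = 142506; 142506 < 262144? YES
  n = 31: C(31, 5) = 169911; 169911 < 262144? YES
  n = 32: C(32, 5) = 201376; 201376 < 262144? YES
  n = 33: C(33, 5) = 237336; 237336 < 262144? YES
  n = 34: C(34, 5) = 278256; 278256 < 262144? NO
  n = 35: C(35, 5) = 324632; 324632 < 262144? NO
  n = 36: C(36, 5) = 376992; 376992 < 262144? NO
The largest n with C(n, 5) < 262144 is n = 33 (where E[X] = 29667/32768 ≈ 0.90536). Hence R_4(5) > 33, i.e. R_4(5) ≥ 34.

Largest n = 33; hence R_4(5) > 33.


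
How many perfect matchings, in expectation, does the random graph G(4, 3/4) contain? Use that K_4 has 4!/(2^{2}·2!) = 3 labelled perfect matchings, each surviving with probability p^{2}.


K_4 has 4!/(2^{2}·2!) = 3 labelled perfect matchings.
For each such perfect matching H, let X_H = 1 if all 2 edges of H are present in G. Then P[X_H = 1] = p^{2} = (3/4)^{2} = 9/16.
Summing the indicators: E[X] = Σ_H E[X_H] = 3 · p^{2} = 3 · 9/16 = 27/16.
Numerically: E[X] ≈ 1.6875.

E[X] = 3 · (3/4)^{2} = 27/16 ≈ 1.6875.


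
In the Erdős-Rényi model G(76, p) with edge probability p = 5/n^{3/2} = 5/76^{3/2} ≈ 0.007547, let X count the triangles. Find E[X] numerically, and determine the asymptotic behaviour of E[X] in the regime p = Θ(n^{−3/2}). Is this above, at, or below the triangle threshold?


Number of potential triangles: C(76, 3) = 70300.
Each occurs with probability p³ ≈ (0.007547)³ ≈ 4.297826e-07.
By linearity: E[X] = C(76, 3)·p³ ≈ 70300 · 4.297826e-07 ≈ 0.0302.
Since α = 3/2 > 1, p = c/n^{3/2} = o(1/n) is below the triangle threshold p ~ 1/n. Asymptotically E[X] ~ (c³/6)·n^{3(1−α)} = (5³/6)·n^{-1.5} → 0, so by Markov's inequality G has no triangles w.h.p.

E[X] ≈ 0.0302; in regime p = Θ(1/n^{3/2}) E[X] tends to 0 (below the triangle threshold p ~ 1/n).


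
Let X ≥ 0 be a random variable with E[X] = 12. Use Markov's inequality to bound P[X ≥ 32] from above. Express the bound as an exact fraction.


μ = E[X] = 12, a = 32.
Markov: P[X ≥ 32] ≤ μ/a = (12)/32 = 3/8.
Numerically: ≈ 0.37500.
(Since a = 32 > μ = 12.00000, the bound 3/8 is < 1 and informative.)

P[X ≥ 32] ≤ 3/8 ≈ 0.37500.


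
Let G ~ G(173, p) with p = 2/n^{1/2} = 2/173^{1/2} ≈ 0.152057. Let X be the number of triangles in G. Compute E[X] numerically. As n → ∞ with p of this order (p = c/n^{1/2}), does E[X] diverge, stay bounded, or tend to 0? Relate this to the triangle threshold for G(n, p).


Number of potential triangles: C(173, 3) = 848046.
Each occurs with probability p³ ≈ (0.152057)³ ≈ 3.51577305e-03.
By linearity: E[X] = C(173, 3)·p³ ≈ 848046 · 3.51577305e-03 ≈ 2981.537269.
Since α = 1/2 < 1, p = c/n^{1/2} ≫ 1/n is above the triangle threshold p ~ 1/n. Asymptotically E[X] ~ (c³/6)·n^{3(1−α)} = (2³/6)·n^{1.5} → ∞; triangles are abundant w.h.p.

E[X] ≈ 2981.537269; in regime p = Θ(1/n^{1/2}) E[X] diverges (above the triangle threshold p ~ 1/n).


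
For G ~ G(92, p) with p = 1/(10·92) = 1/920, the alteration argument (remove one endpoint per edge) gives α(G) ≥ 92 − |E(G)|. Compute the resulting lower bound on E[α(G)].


E[|E(G)|] = C(92, 2)·p = 4186 · (1/920) = 91/20.
E[α(G)] ≥ n − E[|E(G)|] = 92 − 91/20 = 1749/20.
Numerically: ≈ 87.450000.
(This is only a lower bound; the true E[α(G)] may be larger.)

E[α(G)] ≥ 1749/20 ≈ 87.450000.


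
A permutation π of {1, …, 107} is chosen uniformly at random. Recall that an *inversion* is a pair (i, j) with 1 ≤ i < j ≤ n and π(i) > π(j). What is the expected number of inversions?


Write X = Σ X_I over the C(107, 2) = 5671 pairs i < j, with X_I the indicator of one inversion.
There are 5671 indicators.
For each fixed pair i < j, the values π(i) and π(j) are two distinct elements of {1, …, 107} in uniformly random order; by symmetry P[π(i) > π(j)] = 1/2.
By linearity: E[X] = 5671 · (1/2) = C(107, 2) · (1/2) = 5671/2 = 5671/2 ≈ 2835.500000.

E[X] = 5671/2 = 2835.500000.


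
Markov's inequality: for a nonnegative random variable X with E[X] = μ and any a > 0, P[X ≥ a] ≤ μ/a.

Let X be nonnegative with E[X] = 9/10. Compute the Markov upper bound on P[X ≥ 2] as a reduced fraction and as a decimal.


μ = E[X] = 9/10, a = 2.
Markov: P[X ≥ 2] ≤ μ/a = (9/10)/2 = 9/20.
Numerically: ≈ 0.45000.
(Since a = 2 > μ = 0.90000, the bound 9/20 is < 1 and informative.)

P[X ≥ 2] ≤ 9/20 ≈ 0.45000.


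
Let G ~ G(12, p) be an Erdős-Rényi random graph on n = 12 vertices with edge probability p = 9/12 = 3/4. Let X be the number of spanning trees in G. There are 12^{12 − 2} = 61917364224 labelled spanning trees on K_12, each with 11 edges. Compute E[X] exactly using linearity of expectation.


K_12 has 12^{12 − 2} = 61917364224 labelled spanning trees.
For each such spanning tree H, let X_H = 1 if all 11 edges of H are present in G. Then P[X_H = 1] = p^{11} = (3/4)^{11} = 177147/4194304.
By linearity of expectation: E[X] = Σ_H E[X_H] = 61917364224 · p^{11} = 61917364224 · 177147/4194304 = 10460353203/4.
Numerically: E[X] ≈ 2.615e+09.

E[X] = 61917364224 · (3/4)^{11} = 10460353203/4 ≈ 2.615e+09.


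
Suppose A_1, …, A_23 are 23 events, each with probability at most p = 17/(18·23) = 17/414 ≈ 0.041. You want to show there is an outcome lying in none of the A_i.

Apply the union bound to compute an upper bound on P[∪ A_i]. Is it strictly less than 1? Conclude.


Union bound: P[∪_{i=1}^{23} A_i] ≤ Σ_i P[A_i] ≤ 23·p = 23·(17/414) = 17/18.
Numerically: 17/18 ≈ 0.944.
Is 17/18 < 1? YES.
Since P[∪ A_i] ≤ 17/18 < 1, the complement has P[∩ A_i^c] ≥ 1 − 17/18 = 1/18 > 0, so some outcome avoids every A_i.

23·p = 17/18 ≈ 0.944; existence CERTIFIED by the union bound.


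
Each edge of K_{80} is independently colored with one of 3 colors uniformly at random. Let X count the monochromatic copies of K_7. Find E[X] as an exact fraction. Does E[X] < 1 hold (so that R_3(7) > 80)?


E[X] = C(80, 7) · 3^{1 − 21} = 3176716400 · 3^{−20} = 3176716400/3486784401.
As a reduced fraction: E[X] = 3176716400/3486784401 ≈ 0.911073.
Is E[X] < 1? YES.
Since E[X] < 1, there exists a 3-coloring of K_{80} with no monochromatic K_7; hence R_3(7) > 80.

E[X] = 3176716400/3486784401 ≈ 0.911073; E[X] < 1, so R_3(7) > 80.


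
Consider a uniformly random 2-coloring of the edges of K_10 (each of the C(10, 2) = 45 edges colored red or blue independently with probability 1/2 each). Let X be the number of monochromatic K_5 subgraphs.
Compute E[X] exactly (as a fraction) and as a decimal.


Let X = Σ_S X_S over the C(10, 5) = 252 subsets S of size 5, where X_S = 1 if the K_5 on S is monochromatic.
For a fixed S, the K_5 on S has C(5, 2) = 10 edges. P[all 10 edges red] = (1/2)^10, and likewise for blue, so P[monochromatic] = 2·(1/2)^10 = 2^{1 − 10} = 1/512.
By linearity: E[X] = C(10, 5) · 2^{1 − 10} = 252 · 1/512 = 63/128.
Numerically: E[X] ≈ 0.492.

E[X] = C(10,5)·2^(1−C(5,2)) = 63/128 ≈ 0.492.


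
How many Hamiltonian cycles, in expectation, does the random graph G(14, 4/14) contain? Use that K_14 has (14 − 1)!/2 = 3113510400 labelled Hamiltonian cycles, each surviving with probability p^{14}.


K_14 has (14 − 1)!/2 = 3113510400 labelled Hamiltonian cycles.
For each such Hamiltonian cycle H, let X_H = 1 if all 14 edges of H are present in G. Then P[X_H = 1] = p^{14} = (2/7)^{14} = 16384/678223072849.
By linearity: E[X] = Σ_H E[X_H] = 3113510400 · p^{14} = 3113510400 · 16384/678223072849 = 7287393484800/96889010407.
Numerically: E[X] ≈ 75.214.

E[X] = 3113510400 · (2/7)^{14} = 7287393484800/96889010407 ≈ 75.214.


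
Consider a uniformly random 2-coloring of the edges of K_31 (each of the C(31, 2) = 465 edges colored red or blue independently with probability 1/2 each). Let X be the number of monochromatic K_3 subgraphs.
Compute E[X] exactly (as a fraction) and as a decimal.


Let X = Σ_S X_S over the C(31, 3) = 4495 subsets S of size 3, where X_S = 1 if the K_3 on S is monochromatic.
For a fixed S, the K_3 on S has C(3, 2) = 3 edges. P[all 3 edges red] = (1/2)^3, and likewise for blue, so P[monochromatic] = 2·(1/2)^3 = 2^{1 − 3} = 1/4.
By linearity of expectation: E[X] = C(31, 3) · 2^{1 − 3} = 4495 · 1/4 = 4495/4.
Numerically: E[X] ≈ 1123.75000.

E[X] = C(31,3)·2^(1−C(3,2)) = 4495/4 ≈ 1123.75000.
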